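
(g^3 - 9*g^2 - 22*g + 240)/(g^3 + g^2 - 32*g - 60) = (g - 8)/(g + 2)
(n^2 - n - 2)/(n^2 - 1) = (n - 2)/(n - 1)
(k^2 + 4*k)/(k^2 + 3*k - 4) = k/(k - 1)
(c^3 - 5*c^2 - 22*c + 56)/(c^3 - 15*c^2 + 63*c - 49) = (c^2 + 2*c - 8)/(c^2 - 8*c + 7)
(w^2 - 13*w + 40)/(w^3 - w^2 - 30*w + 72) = (w^2 - 13*w + 40)/(w^3 - w^2 - 30*w + 72)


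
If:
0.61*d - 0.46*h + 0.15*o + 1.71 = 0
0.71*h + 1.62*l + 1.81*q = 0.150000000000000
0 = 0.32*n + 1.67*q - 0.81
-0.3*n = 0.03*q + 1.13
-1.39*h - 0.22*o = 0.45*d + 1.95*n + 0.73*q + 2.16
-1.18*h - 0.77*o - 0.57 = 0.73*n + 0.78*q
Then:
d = 0.84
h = 3.59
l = -2.85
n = -3.89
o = -3.80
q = 1.23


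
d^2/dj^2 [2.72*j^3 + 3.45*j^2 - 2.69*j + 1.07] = 16.32*j + 6.9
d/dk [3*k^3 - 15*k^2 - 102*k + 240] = 9*k^2 - 30*k - 102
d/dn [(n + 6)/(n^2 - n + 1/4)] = 4*(-2*n - 25)/(8*n^3 - 12*n^2 + 6*n - 1)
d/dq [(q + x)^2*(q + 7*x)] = 3*(q + x)*(q + 5*x)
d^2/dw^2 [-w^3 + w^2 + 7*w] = 2 - 6*w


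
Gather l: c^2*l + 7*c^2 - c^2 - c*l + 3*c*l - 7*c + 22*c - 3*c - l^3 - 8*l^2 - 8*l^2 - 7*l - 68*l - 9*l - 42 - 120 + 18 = 6*c^2 + 12*c - l^3 - 16*l^2 + l*(c^2 + 2*c - 84) - 144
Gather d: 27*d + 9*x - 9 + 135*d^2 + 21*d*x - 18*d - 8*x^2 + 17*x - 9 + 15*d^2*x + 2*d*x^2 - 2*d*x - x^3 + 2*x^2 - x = d^2*(15*x + 135) + d*(2*x^2 + 19*x + 9) - x^3 - 6*x^2 + 25*x - 18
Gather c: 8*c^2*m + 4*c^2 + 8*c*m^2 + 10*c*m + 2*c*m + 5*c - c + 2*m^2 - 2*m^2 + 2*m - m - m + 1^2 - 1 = c^2*(8*m + 4) + c*(8*m^2 + 12*m + 4)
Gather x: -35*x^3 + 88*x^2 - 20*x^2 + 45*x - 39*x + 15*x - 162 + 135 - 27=-35*x^3 + 68*x^2 + 21*x - 54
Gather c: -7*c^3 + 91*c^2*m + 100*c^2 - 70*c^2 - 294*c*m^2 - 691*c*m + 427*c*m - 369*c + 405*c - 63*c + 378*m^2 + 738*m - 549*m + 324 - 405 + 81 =-7*c^3 + c^2*(91*m + 30) + c*(-294*m^2 - 264*m - 27) + 378*m^2 + 189*m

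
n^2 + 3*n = n*(n + 3)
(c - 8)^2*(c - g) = c^3 - c^2*g - 16*c^2 + 16*c*g + 64*c - 64*g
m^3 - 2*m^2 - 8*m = m*(m - 4)*(m + 2)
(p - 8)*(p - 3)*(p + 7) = p^3 - 4*p^2 - 53*p + 168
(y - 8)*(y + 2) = y^2 - 6*y - 16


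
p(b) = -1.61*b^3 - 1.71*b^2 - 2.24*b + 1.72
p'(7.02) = -264.27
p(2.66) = -46.64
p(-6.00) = 301.36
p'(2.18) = -32.65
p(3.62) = -105.17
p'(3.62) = -77.91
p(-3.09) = 39.82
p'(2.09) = -30.49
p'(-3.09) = -37.79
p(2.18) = -27.97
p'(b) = -4.83*b^2 - 3.42*b - 2.24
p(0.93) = -3.14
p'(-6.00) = -155.60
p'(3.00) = -55.97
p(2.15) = -27.00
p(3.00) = -63.86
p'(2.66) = -45.51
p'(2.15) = -31.92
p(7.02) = -655.25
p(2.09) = -25.13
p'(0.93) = -9.60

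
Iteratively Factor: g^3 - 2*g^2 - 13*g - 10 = (g - 5)*(g^2 + 3*g + 2) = (g - 5)*(g + 2)*(g + 1)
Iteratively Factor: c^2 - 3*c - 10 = (c - 5)*(c + 2)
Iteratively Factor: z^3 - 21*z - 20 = (z - 5)*(z^2 + 5*z + 4) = (z - 5)*(z + 1)*(z + 4)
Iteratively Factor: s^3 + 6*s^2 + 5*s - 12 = (s - 1)*(s^2 + 7*s + 12) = (s - 1)*(s + 4)*(s + 3)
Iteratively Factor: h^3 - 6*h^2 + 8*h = (h - 4)*(h^2 - 2*h) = (h - 4)*(h - 2)*(h)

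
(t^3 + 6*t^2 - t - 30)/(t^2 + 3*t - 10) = t + 3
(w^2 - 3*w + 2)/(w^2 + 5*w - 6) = (w - 2)/(w + 6)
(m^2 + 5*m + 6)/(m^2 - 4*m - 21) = (m + 2)/(m - 7)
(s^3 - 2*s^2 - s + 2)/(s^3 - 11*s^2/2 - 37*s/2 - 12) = 2*(s^2 - 3*s + 2)/(2*s^2 - 13*s - 24)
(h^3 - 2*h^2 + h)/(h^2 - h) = h - 1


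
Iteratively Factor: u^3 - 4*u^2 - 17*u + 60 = (u + 4)*(u^2 - 8*u + 15) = (u - 3)*(u + 4)*(u - 5)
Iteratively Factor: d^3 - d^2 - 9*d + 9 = (d + 3)*(d^2 - 4*d + 3) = (d - 1)*(d + 3)*(d - 3)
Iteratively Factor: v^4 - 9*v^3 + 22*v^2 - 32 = (v - 2)*(v^3 - 7*v^2 + 8*v + 16) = (v - 4)*(v - 2)*(v^2 - 3*v - 4) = (v - 4)^2*(v - 2)*(v + 1)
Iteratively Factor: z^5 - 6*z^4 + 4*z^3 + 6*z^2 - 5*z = (z + 1)*(z^4 - 7*z^3 + 11*z^2 - 5*z) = z*(z + 1)*(z^3 - 7*z^2 + 11*z - 5) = z*(z - 1)*(z + 1)*(z^2 - 6*z + 5) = z*(z - 1)^2*(z + 1)*(z - 5)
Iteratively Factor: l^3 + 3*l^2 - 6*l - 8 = (l + 4)*(l^2 - l - 2) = (l + 1)*(l + 4)*(l - 2)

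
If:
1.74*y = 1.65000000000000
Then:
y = 0.95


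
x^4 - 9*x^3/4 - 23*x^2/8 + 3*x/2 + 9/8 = (x - 3)*(x - 3/4)*(x + 1/2)*(x + 1)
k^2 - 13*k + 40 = (k - 8)*(k - 5)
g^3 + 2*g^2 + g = g*(g + 1)^2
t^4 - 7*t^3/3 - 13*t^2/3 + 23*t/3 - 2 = (t - 3)*(t - 1)*(t - 1/3)*(t + 2)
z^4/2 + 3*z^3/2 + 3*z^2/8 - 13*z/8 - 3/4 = (z/2 + 1)*(z - 1)*(z + 1/2)*(z + 3/2)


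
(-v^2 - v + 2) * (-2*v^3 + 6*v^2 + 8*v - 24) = 2*v^5 - 4*v^4 - 18*v^3 + 28*v^2 + 40*v - 48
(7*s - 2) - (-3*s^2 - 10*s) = 3*s^2 + 17*s - 2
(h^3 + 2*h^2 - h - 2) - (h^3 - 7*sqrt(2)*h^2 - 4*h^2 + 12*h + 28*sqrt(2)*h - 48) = 6*h^2 + 7*sqrt(2)*h^2 - 28*sqrt(2)*h - 13*h + 46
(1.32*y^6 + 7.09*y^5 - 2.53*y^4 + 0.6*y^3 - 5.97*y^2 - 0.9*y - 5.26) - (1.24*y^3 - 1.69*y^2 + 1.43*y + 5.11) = 1.32*y^6 + 7.09*y^5 - 2.53*y^4 - 0.64*y^3 - 4.28*y^2 - 2.33*y - 10.37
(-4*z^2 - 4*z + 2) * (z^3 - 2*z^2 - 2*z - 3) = -4*z^5 + 4*z^4 + 18*z^3 + 16*z^2 + 8*z - 6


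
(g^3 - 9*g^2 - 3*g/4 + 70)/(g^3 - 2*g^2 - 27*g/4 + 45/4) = (2*g^2 - 23*g + 56)/(2*g^2 - 9*g + 9)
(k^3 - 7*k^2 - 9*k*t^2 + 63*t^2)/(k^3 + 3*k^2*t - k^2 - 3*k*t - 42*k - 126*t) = (k - 3*t)/(k + 6)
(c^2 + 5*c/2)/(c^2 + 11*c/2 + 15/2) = c/(c + 3)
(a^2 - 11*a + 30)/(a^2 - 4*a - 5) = (a - 6)/(a + 1)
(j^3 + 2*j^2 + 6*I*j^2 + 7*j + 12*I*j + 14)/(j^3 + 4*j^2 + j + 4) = (j^2 + j*(2 + 7*I) + 14*I)/(j^2 + j*(4 + I) + 4*I)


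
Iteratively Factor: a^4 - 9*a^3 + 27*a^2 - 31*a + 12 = (a - 1)*(a^3 - 8*a^2 + 19*a - 12) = (a - 4)*(a - 1)*(a^2 - 4*a + 3) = (a - 4)*(a - 1)^2*(a - 3)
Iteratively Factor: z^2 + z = (z + 1)*(z)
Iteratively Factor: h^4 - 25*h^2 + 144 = (h - 3)*(h^3 + 3*h^2 - 16*h - 48) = (h - 3)*(h + 4)*(h^2 - h - 12) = (h - 4)*(h - 3)*(h + 4)*(h + 3)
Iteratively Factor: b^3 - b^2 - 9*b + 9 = (b - 3)*(b^2 + 2*b - 3) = (b - 3)*(b - 1)*(b + 3)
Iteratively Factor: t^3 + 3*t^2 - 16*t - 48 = (t + 3)*(t^2 - 16) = (t - 4)*(t + 3)*(t + 4)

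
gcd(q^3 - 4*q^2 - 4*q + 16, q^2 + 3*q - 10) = q - 2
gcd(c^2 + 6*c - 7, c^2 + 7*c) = c + 7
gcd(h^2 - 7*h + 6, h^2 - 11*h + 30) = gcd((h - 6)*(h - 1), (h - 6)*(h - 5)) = h - 6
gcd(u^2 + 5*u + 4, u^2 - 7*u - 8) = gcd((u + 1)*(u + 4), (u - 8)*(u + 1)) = u + 1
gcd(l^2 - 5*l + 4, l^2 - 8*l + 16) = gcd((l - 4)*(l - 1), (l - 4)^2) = l - 4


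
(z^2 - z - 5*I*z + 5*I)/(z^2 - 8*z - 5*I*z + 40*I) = (z - 1)/(z - 8)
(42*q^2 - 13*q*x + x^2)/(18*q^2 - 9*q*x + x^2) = (-7*q + x)/(-3*q + x)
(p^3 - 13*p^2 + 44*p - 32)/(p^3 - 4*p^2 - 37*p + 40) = (p - 4)/(p + 5)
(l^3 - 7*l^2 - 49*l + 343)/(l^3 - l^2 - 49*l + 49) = (l - 7)/(l - 1)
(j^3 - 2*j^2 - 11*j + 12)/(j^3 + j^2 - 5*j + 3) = (j - 4)/(j - 1)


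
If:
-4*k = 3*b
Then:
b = -4*k/3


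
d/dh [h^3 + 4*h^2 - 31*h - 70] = 3*h^2 + 8*h - 31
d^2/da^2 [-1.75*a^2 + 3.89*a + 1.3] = -3.50000000000000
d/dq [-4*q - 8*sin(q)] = -8*cos(q) - 4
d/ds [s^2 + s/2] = 2*s + 1/2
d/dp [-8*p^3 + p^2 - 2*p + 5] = -24*p^2 + 2*p - 2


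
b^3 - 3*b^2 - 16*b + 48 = (b - 4)*(b - 3)*(b + 4)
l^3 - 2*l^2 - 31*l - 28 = (l - 7)*(l + 1)*(l + 4)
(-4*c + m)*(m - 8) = -4*c*m + 32*c + m^2 - 8*m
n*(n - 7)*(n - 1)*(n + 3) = n^4 - 5*n^3 - 17*n^2 + 21*n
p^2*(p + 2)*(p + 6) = p^4 + 8*p^3 + 12*p^2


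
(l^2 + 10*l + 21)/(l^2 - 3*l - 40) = (l^2 + 10*l + 21)/(l^2 - 3*l - 40)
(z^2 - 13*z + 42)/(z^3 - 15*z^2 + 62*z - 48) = (z - 7)/(z^2 - 9*z + 8)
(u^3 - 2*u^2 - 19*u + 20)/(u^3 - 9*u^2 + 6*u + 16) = (u^3 - 2*u^2 - 19*u + 20)/(u^3 - 9*u^2 + 6*u + 16)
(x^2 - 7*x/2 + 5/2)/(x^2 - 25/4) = 2*(x - 1)/(2*x + 5)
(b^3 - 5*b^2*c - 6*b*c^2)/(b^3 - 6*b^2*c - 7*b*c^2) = (b - 6*c)/(b - 7*c)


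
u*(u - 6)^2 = u^3 - 12*u^2 + 36*u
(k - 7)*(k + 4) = k^2 - 3*k - 28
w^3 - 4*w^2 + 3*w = w*(w - 3)*(w - 1)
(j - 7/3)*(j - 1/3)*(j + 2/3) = j^3 - 2*j^2 - j + 14/27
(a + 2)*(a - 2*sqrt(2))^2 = a^3 - 4*sqrt(2)*a^2 + 2*a^2 - 8*sqrt(2)*a + 8*a + 16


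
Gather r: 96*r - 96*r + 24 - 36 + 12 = 0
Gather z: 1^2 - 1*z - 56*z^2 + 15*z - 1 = -56*z^2 + 14*z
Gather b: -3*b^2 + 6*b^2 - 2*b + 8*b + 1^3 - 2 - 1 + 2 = 3*b^2 + 6*b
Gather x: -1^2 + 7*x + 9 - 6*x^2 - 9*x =-6*x^2 - 2*x + 8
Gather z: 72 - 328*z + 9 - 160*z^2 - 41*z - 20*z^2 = -180*z^2 - 369*z + 81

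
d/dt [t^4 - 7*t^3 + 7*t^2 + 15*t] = 4*t^3 - 21*t^2 + 14*t + 15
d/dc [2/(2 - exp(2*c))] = 4*exp(2*c)/(exp(2*c) - 2)^2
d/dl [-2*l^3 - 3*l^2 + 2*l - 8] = -6*l^2 - 6*l + 2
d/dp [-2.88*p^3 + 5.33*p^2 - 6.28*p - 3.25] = -8.64*p^2 + 10.66*p - 6.28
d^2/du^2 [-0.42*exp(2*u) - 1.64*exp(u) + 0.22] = (-1.68*exp(u) - 1.64)*exp(u)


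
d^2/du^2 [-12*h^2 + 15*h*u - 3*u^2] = -6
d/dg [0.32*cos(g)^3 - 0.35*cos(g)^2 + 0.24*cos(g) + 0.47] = (-0.96*cos(g)^2 + 0.7*cos(g) - 0.24)*sin(g)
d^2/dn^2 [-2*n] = 0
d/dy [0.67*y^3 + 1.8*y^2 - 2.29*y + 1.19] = 2.01*y^2 + 3.6*y - 2.29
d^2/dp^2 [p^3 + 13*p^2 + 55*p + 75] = 6*p + 26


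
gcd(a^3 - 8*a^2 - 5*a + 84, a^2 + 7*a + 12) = a + 3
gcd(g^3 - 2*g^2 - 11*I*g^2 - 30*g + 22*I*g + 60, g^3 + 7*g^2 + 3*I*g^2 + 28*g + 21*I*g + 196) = 1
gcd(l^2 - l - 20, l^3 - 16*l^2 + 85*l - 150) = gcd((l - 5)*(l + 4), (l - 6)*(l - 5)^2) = l - 5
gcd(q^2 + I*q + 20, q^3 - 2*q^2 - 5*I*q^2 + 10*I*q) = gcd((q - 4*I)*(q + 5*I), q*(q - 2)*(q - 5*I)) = 1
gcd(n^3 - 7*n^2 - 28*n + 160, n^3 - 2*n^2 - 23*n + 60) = n^2 + n - 20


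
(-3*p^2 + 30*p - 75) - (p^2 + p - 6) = -4*p^2 + 29*p - 69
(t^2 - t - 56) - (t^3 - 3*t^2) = -t^3 + 4*t^2 - t - 56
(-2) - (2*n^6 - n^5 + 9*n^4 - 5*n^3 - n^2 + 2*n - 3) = -2*n^6 + n^5 - 9*n^4 + 5*n^3 + n^2 - 2*n + 1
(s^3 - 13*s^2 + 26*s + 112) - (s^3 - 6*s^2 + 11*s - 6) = -7*s^2 + 15*s + 118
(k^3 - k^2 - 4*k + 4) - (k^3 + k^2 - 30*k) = -2*k^2 + 26*k + 4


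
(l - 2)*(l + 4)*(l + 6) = l^3 + 8*l^2 + 4*l - 48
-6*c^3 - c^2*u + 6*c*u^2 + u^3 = (-c + u)*(c + u)*(6*c + u)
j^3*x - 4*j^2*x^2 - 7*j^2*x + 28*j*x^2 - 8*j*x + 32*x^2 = (j - 8)*(j - 4*x)*(j*x + x)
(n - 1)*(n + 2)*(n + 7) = n^3 + 8*n^2 + 5*n - 14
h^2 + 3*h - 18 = (h - 3)*(h + 6)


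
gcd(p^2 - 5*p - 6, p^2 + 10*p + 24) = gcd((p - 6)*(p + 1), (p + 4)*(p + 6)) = 1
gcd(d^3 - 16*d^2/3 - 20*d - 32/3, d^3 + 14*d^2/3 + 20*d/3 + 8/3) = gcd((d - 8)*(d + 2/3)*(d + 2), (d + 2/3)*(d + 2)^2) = d^2 + 8*d/3 + 4/3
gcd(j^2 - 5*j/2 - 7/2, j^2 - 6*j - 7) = j + 1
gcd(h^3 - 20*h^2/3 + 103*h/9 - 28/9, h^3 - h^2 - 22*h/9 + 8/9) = h - 1/3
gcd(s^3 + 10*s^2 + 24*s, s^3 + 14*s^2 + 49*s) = s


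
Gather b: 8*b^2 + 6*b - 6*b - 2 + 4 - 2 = 8*b^2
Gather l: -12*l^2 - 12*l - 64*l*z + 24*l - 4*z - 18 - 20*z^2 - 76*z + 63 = -12*l^2 + l*(12 - 64*z) - 20*z^2 - 80*z + 45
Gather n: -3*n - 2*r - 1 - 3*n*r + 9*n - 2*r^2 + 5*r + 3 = n*(6 - 3*r) - 2*r^2 + 3*r + 2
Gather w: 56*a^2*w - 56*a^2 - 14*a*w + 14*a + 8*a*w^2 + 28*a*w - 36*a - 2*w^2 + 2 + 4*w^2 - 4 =-56*a^2 - 22*a + w^2*(8*a + 2) + w*(56*a^2 + 14*a) - 2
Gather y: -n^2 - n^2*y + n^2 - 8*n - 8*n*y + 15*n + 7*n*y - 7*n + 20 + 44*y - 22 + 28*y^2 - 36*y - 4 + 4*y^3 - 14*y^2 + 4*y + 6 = 4*y^3 + 14*y^2 + y*(-n^2 - n + 12)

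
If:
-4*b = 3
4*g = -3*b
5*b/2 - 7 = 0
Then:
No Solution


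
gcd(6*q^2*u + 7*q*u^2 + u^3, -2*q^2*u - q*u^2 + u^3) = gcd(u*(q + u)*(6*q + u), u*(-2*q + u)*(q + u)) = q*u + u^2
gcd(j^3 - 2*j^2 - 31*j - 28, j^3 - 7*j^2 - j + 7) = j^2 - 6*j - 7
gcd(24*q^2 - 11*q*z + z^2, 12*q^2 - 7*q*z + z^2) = -3*q + z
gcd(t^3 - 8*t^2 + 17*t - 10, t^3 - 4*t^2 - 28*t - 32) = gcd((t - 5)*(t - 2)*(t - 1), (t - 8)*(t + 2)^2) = 1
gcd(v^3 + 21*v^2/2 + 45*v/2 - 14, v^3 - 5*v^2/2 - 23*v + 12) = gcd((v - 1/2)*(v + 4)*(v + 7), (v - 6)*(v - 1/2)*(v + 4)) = v^2 + 7*v/2 - 2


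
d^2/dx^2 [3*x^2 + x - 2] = 6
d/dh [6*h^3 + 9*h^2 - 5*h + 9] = 18*h^2 + 18*h - 5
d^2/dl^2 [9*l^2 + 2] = 18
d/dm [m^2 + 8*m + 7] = 2*m + 8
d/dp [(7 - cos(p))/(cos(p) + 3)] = 10*sin(p)/(cos(p) + 3)^2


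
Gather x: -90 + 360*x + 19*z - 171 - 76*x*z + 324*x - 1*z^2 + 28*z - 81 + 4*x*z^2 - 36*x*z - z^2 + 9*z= x*(4*z^2 - 112*z + 684) - 2*z^2 + 56*z - 342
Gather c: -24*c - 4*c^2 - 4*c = -4*c^2 - 28*c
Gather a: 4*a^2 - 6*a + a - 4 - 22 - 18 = 4*a^2 - 5*a - 44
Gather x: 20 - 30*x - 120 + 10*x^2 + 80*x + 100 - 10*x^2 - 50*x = 0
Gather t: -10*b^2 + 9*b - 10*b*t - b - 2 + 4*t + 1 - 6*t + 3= -10*b^2 + 8*b + t*(-10*b - 2) + 2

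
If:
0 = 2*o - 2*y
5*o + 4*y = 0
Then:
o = 0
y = 0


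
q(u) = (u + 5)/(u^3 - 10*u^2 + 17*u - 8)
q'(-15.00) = 0.00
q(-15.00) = 0.00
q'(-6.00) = 0.00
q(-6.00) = 0.00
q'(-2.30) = -0.03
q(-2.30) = -0.02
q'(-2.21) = -0.03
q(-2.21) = -0.03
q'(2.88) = 0.32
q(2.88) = -0.44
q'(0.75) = -105.47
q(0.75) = -12.69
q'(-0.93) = -0.17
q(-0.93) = -0.12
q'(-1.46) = -0.07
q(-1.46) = -0.06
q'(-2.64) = -0.02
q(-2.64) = -0.02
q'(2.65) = 0.47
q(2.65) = -0.53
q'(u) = (u + 5)*(-3*u^2 + 20*u - 17)/(u^3 - 10*u^2 + 17*u - 8)^2 + 1/(u^3 - 10*u^2 + 17*u - 8) = (-2*u^2 - 7*u + 93)/(u^5 - 19*u^4 + 115*u^3 - 241*u^2 + 208*u - 64)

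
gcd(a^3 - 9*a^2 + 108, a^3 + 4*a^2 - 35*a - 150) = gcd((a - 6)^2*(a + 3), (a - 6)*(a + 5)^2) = a - 6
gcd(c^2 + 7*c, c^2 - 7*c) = c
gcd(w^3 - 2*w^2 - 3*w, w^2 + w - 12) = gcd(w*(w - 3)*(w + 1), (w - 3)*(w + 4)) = w - 3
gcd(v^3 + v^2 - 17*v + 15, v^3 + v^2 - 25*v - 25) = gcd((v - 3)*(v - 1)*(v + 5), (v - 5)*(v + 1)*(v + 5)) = v + 5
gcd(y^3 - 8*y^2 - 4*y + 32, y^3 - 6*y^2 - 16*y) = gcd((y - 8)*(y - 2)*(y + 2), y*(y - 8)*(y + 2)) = y^2 - 6*y - 16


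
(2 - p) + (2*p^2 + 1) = 2*p^2 - p + 3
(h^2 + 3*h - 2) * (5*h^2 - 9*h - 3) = 5*h^4 + 6*h^3 - 40*h^2 + 9*h + 6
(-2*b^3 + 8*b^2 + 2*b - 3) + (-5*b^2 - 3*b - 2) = -2*b^3 + 3*b^2 - b - 5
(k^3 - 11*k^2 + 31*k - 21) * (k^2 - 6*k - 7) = k^5 - 17*k^4 + 90*k^3 - 130*k^2 - 91*k + 147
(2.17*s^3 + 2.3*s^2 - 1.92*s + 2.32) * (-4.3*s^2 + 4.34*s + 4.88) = -9.331*s^5 - 0.472199999999999*s^4 + 28.8276*s^3 - 7.0848*s^2 + 0.699199999999999*s + 11.3216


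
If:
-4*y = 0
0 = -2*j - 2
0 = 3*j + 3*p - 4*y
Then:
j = -1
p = 1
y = 0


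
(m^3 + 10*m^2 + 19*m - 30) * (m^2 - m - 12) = m^5 + 9*m^4 - 3*m^3 - 169*m^2 - 198*m + 360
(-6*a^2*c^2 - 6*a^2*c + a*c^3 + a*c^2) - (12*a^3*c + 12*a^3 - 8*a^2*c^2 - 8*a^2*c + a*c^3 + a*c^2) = -12*a^3*c - 12*a^3 + 2*a^2*c^2 + 2*a^2*c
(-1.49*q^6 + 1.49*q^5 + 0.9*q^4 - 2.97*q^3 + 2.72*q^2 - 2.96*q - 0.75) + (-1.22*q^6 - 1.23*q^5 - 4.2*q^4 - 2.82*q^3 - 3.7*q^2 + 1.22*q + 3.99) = -2.71*q^6 + 0.26*q^5 - 3.3*q^4 - 5.79*q^3 - 0.98*q^2 - 1.74*q + 3.24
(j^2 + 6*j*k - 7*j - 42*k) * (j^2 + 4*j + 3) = j^4 + 6*j^3*k - 3*j^3 - 18*j^2*k - 25*j^2 - 150*j*k - 21*j - 126*k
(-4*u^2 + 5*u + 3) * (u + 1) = -4*u^3 + u^2 + 8*u + 3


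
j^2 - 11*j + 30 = (j - 6)*(j - 5)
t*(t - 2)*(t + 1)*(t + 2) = t^4 + t^3 - 4*t^2 - 4*t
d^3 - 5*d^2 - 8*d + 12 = (d - 6)*(d - 1)*(d + 2)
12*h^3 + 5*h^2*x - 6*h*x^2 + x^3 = (-4*h + x)*(-3*h + x)*(h + x)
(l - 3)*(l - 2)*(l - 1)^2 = l^4 - 7*l^3 + 17*l^2 - 17*l + 6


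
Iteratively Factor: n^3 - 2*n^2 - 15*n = (n - 5)*(n^2 + 3*n) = (n - 5)*(n + 3)*(n)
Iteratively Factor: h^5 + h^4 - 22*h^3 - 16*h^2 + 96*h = (h)*(h^4 + h^3 - 22*h^2 - 16*h + 96) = h*(h + 4)*(h^3 - 3*h^2 - 10*h + 24) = h*(h + 3)*(h + 4)*(h^2 - 6*h + 8) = h*(h - 4)*(h + 3)*(h + 4)*(h - 2)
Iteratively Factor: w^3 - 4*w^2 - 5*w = (w)*(w^2 - 4*w - 5) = w*(w - 5)*(w + 1)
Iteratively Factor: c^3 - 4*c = (c + 2)*(c^2 - 2*c) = c*(c + 2)*(c - 2)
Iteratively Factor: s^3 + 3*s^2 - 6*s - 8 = (s + 4)*(s^2 - s - 2) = (s + 1)*(s + 4)*(s - 2)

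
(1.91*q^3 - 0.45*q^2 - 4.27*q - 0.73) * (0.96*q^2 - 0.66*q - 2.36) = 1.8336*q^5 - 1.6926*q^4 - 8.3098*q^3 + 3.1794*q^2 + 10.559*q + 1.7228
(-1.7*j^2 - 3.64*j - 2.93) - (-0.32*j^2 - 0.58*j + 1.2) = -1.38*j^2 - 3.06*j - 4.13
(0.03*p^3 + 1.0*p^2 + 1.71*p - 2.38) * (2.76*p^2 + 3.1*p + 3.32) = 0.0828*p^5 + 2.853*p^4 + 7.9192*p^3 + 2.0522*p^2 - 1.7008*p - 7.9016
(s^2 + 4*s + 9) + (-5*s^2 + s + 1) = -4*s^2 + 5*s + 10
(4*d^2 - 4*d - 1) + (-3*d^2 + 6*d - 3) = d^2 + 2*d - 4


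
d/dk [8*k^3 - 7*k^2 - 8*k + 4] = 24*k^2 - 14*k - 8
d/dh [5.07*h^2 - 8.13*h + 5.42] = 10.14*h - 8.13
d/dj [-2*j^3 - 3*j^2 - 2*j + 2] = -6*j^2 - 6*j - 2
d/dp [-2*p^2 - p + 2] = -4*p - 1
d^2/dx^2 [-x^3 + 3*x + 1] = -6*x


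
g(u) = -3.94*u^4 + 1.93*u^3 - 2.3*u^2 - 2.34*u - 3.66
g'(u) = -15.76*u^3 + 5.79*u^2 - 4.6*u - 2.34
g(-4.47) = -1784.52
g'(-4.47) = 1541.51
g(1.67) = -35.64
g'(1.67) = -67.28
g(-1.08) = -11.61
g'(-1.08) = 29.23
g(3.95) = -888.99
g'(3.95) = -901.46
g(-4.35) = -1606.63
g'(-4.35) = 1424.48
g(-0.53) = -3.66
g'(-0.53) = 4.07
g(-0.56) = -3.80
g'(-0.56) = 4.82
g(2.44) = -134.68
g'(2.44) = -208.03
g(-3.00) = -388.59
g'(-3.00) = 489.09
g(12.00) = -78727.74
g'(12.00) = -26457.06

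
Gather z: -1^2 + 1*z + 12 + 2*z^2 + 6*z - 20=2*z^2 + 7*z - 9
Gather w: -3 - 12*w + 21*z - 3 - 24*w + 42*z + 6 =-36*w + 63*z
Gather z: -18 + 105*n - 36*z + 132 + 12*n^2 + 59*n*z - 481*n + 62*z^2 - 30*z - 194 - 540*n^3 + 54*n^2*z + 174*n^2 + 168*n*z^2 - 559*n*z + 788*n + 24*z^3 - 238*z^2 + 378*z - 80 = -540*n^3 + 186*n^2 + 412*n + 24*z^3 + z^2*(168*n - 176) + z*(54*n^2 - 500*n + 312) - 160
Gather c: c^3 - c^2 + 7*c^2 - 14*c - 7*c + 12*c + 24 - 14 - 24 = c^3 + 6*c^2 - 9*c - 14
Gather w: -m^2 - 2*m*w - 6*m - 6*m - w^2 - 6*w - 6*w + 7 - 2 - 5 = -m^2 - 12*m - w^2 + w*(-2*m - 12)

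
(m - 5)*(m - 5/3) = m^2 - 20*m/3 + 25/3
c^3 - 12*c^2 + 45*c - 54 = (c - 6)*(c - 3)^2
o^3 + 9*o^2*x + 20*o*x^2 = o*(o + 4*x)*(o + 5*x)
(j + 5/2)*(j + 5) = j^2 + 15*j/2 + 25/2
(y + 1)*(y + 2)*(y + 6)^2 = y^4 + 15*y^3 + 74*y^2 + 132*y + 72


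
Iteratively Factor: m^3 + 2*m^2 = (m + 2)*(m^2) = m*(m + 2)*(m)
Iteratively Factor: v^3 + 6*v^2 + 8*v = (v + 4)*(v^2 + 2*v) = v*(v + 4)*(v + 2)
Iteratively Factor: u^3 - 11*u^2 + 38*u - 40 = (u - 4)*(u^2 - 7*u + 10) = (u - 5)*(u - 4)*(u - 2)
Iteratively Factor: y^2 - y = (y - 1)*(y)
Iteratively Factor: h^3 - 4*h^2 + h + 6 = (h + 1)*(h^2 - 5*h + 6) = (h - 2)*(h + 1)*(h - 3)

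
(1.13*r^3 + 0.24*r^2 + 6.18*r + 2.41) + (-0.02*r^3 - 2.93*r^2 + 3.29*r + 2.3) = 1.11*r^3 - 2.69*r^2 + 9.47*r + 4.71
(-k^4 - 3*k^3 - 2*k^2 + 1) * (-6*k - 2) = 6*k^5 + 20*k^4 + 18*k^3 + 4*k^2 - 6*k - 2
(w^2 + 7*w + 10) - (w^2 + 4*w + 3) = 3*w + 7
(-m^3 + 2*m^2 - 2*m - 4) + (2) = -m^3 + 2*m^2 - 2*m - 2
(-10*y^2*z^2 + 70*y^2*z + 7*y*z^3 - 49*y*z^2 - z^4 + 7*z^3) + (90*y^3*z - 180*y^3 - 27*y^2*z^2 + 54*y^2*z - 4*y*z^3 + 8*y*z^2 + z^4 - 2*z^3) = 90*y^3*z - 180*y^3 - 37*y^2*z^2 + 124*y^2*z + 3*y*z^3 - 41*y*z^2 + 5*z^3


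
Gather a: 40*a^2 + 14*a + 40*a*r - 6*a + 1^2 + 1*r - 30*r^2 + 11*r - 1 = 40*a^2 + a*(40*r + 8) - 30*r^2 + 12*r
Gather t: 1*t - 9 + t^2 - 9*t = t^2 - 8*t - 9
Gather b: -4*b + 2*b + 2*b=0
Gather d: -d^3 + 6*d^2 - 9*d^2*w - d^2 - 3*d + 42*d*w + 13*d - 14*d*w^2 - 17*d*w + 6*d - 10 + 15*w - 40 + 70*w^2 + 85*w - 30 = -d^3 + d^2*(5 - 9*w) + d*(-14*w^2 + 25*w + 16) + 70*w^2 + 100*w - 80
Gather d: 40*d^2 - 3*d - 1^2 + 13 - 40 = 40*d^2 - 3*d - 28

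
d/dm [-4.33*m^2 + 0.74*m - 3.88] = 0.74 - 8.66*m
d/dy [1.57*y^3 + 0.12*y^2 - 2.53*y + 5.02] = 4.71*y^2 + 0.24*y - 2.53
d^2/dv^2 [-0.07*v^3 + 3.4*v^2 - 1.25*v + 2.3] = 6.8 - 0.42*v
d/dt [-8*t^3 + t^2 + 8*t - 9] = -24*t^2 + 2*t + 8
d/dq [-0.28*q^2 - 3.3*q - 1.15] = -0.56*q - 3.3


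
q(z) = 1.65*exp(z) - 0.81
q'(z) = 1.65*exp(z)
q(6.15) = 772.57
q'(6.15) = 773.38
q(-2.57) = -0.68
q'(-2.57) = 0.13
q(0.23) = 1.27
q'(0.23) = 2.08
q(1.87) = 9.90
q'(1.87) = 10.71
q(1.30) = 5.24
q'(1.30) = 6.05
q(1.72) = 8.40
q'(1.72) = 9.21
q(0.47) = 1.83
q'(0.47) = 2.64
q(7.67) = 3535.27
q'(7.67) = 3536.08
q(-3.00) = -0.73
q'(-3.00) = 0.08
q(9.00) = 13369.28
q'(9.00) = 13370.09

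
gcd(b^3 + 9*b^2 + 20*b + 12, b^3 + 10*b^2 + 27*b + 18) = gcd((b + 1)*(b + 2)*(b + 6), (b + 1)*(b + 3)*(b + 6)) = b^2 + 7*b + 6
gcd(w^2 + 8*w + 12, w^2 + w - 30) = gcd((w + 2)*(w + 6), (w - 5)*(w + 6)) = w + 6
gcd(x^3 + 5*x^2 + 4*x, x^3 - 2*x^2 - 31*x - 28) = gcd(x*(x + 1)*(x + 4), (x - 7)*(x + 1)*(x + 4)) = x^2 + 5*x + 4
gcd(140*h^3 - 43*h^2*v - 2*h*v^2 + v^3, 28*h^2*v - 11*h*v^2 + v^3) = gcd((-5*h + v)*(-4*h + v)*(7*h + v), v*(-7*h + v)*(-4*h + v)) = -4*h + v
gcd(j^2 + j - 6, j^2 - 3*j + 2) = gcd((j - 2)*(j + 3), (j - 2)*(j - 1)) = j - 2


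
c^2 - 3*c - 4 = (c - 4)*(c + 1)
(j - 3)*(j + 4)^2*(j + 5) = j^4 + 10*j^3 + 17*j^2 - 88*j - 240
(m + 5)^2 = m^2 + 10*m + 25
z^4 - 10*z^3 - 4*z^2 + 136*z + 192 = (z - 8)*(z - 6)*(z + 2)^2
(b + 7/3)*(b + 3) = b^2 + 16*b/3 + 7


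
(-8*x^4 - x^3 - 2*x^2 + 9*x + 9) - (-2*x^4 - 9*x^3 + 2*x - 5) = -6*x^4 + 8*x^3 - 2*x^2 + 7*x + 14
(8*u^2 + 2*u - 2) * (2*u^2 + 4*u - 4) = 16*u^4 + 36*u^3 - 28*u^2 - 16*u + 8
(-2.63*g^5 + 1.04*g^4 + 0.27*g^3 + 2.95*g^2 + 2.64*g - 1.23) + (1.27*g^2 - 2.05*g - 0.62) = -2.63*g^5 + 1.04*g^4 + 0.27*g^3 + 4.22*g^2 + 0.59*g - 1.85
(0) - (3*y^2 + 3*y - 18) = -3*y^2 - 3*y + 18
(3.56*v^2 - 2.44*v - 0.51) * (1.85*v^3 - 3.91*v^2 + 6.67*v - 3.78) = 6.586*v^5 - 18.4336*v^4 + 32.3421*v^3 - 27.7375*v^2 + 5.8215*v + 1.9278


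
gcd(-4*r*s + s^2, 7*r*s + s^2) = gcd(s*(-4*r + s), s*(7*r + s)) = s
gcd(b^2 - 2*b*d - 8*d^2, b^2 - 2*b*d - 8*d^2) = b^2 - 2*b*d - 8*d^2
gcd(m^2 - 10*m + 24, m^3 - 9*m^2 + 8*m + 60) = m - 6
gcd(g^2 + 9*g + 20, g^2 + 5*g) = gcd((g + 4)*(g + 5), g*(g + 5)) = g + 5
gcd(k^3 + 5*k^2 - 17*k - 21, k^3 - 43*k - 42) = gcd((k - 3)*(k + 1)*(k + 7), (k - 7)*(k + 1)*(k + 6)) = k + 1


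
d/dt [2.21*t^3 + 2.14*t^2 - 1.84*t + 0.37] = 6.63*t^2 + 4.28*t - 1.84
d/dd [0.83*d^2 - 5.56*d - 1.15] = 1.66*d - 5.56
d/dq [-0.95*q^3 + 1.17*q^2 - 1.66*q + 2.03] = -2.85*q^2 + 2.34*q - 1.66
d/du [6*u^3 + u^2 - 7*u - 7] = 18*u^2 + 2*u - 7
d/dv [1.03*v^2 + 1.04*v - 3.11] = 2.06*v + 1.04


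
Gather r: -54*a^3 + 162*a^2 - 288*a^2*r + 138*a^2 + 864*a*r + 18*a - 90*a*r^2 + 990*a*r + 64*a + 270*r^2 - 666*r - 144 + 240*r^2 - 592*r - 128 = -54*a^3 + 300*a^2 + 82*a + r^2*(510 - 90*a) + r*(-288*a^2 + 1854*a - 1258) - 272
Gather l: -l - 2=-l - 2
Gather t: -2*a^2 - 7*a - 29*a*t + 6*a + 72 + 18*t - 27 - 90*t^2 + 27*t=-2*a^2 - a - 90*t^2 + t*(45 - 29*a) + 45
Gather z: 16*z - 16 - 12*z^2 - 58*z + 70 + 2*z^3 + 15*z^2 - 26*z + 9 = 2*z^3 + 3*z^2 - 68*z + 63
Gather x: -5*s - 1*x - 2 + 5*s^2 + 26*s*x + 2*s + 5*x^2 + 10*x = 5*s^2 - 3*s + 5*x^2 + x*(26*s + 9) - 2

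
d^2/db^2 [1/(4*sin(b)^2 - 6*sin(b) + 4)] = (-16*sin(b)^4 + 18*sin(b)^3 + 31*sin(b)^2 - 42*sin(b) + 10)/(2*(-3*sin(b) - cos(2*b) + 3)^3)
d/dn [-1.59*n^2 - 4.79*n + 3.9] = -3.18*n - 4.79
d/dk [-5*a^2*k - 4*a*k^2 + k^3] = -5*a^2 - 8*a*k + 3*k^2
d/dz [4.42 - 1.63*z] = -1.63000000000000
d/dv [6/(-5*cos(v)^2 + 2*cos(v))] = 12*(sin(v)/cos(v)^2 - 5*tan(v))/(5*cos(v) - 2)^2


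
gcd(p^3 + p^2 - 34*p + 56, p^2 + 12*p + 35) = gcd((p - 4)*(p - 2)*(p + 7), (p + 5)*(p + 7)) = p + 7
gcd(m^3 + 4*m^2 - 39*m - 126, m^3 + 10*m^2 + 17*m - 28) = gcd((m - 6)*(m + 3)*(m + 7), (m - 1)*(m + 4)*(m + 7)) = m + 7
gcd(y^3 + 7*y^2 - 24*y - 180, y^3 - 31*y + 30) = y^2 + y - 30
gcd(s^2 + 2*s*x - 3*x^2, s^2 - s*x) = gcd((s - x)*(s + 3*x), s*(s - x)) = -s + x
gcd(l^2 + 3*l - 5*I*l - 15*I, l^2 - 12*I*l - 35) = l - 5*I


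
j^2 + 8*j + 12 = (j + 2)*(j + 6)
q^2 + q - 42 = (q - 6)*(q + 7)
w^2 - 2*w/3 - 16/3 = (w - 8/3)*(w + 2)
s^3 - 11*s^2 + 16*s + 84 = (s - 7)*(s - 6)*(s + 2)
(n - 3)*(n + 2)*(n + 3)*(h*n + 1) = h*n^4 + 2*h*n^3 - 9*h*n^2 - 18*h*n + n^3 + 2*n^2 - 9*n - 18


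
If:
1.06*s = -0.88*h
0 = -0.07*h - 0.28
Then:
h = -4.00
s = 3.32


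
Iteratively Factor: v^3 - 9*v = (v)*(v^2 - 9) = v*(v - 3)*(v + 3)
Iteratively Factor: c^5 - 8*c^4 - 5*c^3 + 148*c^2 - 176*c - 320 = (c + 4)*(c^4 - 12*c^3 + 43*c^2 - 24*c - 80) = (c - 4)*(c + 4)*(c^3 - 8*c^2 + 11*c + 20) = (c - 4)^2*(c + 4)*(c^2 - 4*c - 5) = (c - 4)^2*(c + 1)*(c + 4)*(c - 5)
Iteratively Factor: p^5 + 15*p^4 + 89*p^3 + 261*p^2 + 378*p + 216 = (p + 3)*(p^4 + 12*p^3 + 53*p^2 + 102*p + 72) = (p + 2)*(p + 3)*(p^3 + 10*p^2 + 33*p + 36) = (p + 2)*(p + 3)*(p + 4)*(p^2 + 6*p + 9) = (p + 2)*(p + 3)^2*(p + 4)*(p + 3)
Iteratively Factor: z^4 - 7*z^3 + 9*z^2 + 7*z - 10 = (z - 5)*(z^3 - 2*z^2 - z + 2) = (z - 5)*(z - 2)*(z^2 - 1) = (z - 5)*(z - 2)*(z + 1)*(z - 1)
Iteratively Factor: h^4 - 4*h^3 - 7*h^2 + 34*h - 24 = (h + 3)*(h^3 - 7*h^2 + 14*h - 8) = (h - 4)*(h + 3)*(h^2 - 3*h + 2) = (h - 4)*(h - 2)*(h + 3)*(h - 1)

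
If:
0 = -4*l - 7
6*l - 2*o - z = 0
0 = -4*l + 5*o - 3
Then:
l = -7/4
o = -4/5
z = -89/10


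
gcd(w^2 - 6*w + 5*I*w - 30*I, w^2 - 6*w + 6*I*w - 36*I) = w - 6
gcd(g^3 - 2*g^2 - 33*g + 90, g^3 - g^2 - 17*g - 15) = g - 5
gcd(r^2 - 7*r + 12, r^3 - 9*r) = r - 3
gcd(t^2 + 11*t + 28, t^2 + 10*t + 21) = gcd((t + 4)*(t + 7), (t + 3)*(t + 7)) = t + 7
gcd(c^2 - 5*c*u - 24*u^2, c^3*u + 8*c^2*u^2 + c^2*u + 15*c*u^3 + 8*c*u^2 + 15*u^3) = c + 3*u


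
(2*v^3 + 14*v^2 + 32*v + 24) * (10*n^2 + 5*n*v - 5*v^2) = 20*n^2*v^3 + 140*n^2*v^2 + 320*n^2*v + 240*n^2 + 10*n*v^4 + 70*n*v^3 + 160*n*v^2 + 120*n*v - 10*v^5 - 70*v^4 - 160*v^3 - 120*v^2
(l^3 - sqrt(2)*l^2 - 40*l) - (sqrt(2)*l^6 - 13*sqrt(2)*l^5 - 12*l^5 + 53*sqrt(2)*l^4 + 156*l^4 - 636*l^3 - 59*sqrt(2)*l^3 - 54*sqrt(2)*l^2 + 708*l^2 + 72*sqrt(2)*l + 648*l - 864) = -sqrt(2)*l^6 + 12*l^5 + 13*sqrt(2)*l^5 - 156*l^4 - 53*sqrt(2)*l^4 + 59*sqrt(2)*l^3 + 637*l^3 - 708*l^2 + 53*sqrt(2)*l^2 - 688*l - 72*sqrt(2)*l + 864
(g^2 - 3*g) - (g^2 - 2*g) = -g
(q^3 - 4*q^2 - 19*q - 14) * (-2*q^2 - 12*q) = -2*q^5 - 4*q^4 + 86*q^3 + 256*q^2 + 168*q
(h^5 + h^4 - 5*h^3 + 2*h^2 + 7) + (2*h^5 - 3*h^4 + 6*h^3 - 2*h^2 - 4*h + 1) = 3*h^5 - 2*h^4 + h^3 - 4*h + 8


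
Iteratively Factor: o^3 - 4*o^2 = (o)*(o^2 - 4*o) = o^2*(o - 4)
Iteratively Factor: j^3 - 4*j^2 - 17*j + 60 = (j - 5)*(j^2 + j - 12) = (j - 5)*(j - 3)*(j + 4)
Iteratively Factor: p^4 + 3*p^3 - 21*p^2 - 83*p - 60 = (p + 1)*(p^3 + 2*p^2 - 23*p - 60) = (p - 5)*(p + 1)*(p^2 + 7*p + 12) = (p - 5)*(p + 1)*(p + 4)*(p + 3)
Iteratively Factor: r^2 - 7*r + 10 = (r - 2)*(r - 5)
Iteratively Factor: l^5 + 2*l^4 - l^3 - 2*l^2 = (l + 1)*(l^4 + l^3 - 2*l^2) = (l + 1)*(l + 2)*(l^3 - l^2) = (l - 1)*(l + 1)*(l + 2)*(l^2) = l*(l - 1)*(l + 1)*(l + 2)*(l)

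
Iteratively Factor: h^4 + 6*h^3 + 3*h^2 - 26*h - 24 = (h + 4)*(h^3 + 2*h^2 - 5*h - 6) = (h + 1)*(h + 4)*(h^2 + h - 6) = (h - 2)*(h + 1)*(h + 4)*(h + 3)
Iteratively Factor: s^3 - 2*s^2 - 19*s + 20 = (s + 4)*(s^2 - 6*s + 5) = (s - 5)*(s + 4)*(s - 1)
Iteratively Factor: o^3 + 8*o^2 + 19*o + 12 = (o + 4)*(o^2 + 4*o + 3) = (o + 1)*(o + 4)*(o + 3)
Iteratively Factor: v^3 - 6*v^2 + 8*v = (v - 4)*(v^2 - 2*v) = (v - 4)*(v - 2)*(v)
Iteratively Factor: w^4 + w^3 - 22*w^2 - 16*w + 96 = (w + 4)*(w^3 - 3*w^2 - 10*w + 24) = (w + 3)*(w + 4)*(w^2 - 6*w + 8) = (w - 2)*(w + 3)*(w + 4)*(w - 4)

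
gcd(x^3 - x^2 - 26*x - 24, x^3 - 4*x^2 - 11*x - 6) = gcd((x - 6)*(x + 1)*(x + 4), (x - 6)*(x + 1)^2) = x^2 - 5*x - 6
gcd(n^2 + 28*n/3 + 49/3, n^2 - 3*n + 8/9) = 1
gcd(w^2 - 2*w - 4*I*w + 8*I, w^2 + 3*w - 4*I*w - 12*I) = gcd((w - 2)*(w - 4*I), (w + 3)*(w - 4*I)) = w - 4*I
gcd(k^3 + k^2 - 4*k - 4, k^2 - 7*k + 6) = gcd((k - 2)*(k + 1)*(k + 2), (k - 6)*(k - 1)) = 1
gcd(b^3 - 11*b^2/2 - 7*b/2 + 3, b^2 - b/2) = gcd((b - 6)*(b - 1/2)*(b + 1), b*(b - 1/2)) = b - 1/2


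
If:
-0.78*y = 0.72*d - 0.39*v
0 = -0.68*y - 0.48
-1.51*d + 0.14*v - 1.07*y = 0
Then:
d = 0.45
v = -0.59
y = -0.71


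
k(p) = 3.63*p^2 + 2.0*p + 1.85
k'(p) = 7.26*p + 2.0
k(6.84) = 185.36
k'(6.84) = 51.66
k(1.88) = 18.44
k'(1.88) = 15.65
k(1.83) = 17.67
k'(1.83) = 15.29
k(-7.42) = 186.86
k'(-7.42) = -51.87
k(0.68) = 4.89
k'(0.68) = 6.94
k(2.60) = 31.59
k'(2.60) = 20.88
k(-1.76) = 9.57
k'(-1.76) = -10.78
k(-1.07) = 3.87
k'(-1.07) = -5.77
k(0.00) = 1.85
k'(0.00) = 2.00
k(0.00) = 1.85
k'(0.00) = 2.00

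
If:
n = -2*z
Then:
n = -2*z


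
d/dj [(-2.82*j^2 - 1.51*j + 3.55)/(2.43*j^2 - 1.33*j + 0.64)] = (7.4199*j^2 - 20.8626*j + 3.7551)/(5.9049*j^4 - 6.4638*j^3 + 4.8793*j^2 - 1.7024*j + 0.4096)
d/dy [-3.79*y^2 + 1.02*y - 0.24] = 1.02 - 7.58*y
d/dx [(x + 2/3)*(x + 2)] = 2*x + 8/3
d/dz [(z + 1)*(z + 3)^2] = (z + 3)*(3*z + 5)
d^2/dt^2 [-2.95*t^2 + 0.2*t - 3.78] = -5.90000000000000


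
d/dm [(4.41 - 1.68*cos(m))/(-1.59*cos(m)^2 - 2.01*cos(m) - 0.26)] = (2.6712*cos(m)^2 - 14.0238*cos(m) - 9.3009)*sin(m)/(2.5281*cos(m)^4 + 6.3918*cos(m)^3 + 4.8669*cos(m)^2 + 1.0452*cos(m) + 0.0676)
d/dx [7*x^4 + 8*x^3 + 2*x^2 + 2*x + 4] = 28*x^3 + 24*x^2 + 4*x + 2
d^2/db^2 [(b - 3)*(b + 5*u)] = 2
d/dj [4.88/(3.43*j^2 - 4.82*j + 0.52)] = (23.5216 - 33.4768*j)/(3.43*j^2 - 4.82*j + 0.52)^2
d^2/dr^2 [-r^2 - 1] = -2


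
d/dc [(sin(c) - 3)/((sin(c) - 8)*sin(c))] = (-cos(c) + 6/tan(c) - 24*cos(c)/sin(c)^2)/(sin(c) - 8)^2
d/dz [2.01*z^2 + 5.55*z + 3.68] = 4.02*z + 5.55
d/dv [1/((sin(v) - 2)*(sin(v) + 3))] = -(sin(2*v) + cos(v))/((sin(v) - 2)^2*(sin(v) + 3)^2)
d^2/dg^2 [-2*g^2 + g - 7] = -4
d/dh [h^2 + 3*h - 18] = 2*h + 3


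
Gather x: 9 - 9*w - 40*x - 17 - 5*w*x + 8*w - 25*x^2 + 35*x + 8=-w - 25*x^2 + x*(-5*w - 5)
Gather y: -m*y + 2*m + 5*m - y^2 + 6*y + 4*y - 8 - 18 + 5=7*m - y^2 + y*(10 - m) - 21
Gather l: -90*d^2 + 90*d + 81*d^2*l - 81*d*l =-90*d^2 + 90*d + l*(81*d^2 - 81*d)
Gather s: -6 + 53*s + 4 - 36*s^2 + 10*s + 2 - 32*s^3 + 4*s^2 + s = -32*s^3 - 32*s^2 + 64*s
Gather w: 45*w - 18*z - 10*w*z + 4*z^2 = w*(45 - 10*z) + 4*z^2 - 18*z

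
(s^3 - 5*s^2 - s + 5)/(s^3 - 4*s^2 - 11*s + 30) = (s^2 - 1)/(s^2 + s - 6)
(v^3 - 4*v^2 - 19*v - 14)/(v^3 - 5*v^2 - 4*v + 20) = (v^2 - 6*v - 7)/(v^2 - 7*v + 10)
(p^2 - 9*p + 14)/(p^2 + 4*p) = (p^2 - 9*p + 14)/(p*(p + 4))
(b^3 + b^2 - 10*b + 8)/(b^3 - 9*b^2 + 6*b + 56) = (b^3 + b^2 - 10*b + 8)/(b^3 - 9*b^2 + 6*b + 56)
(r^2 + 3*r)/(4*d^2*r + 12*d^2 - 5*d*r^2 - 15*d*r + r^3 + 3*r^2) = r/(4*d^2 - 5*d*r + r^2)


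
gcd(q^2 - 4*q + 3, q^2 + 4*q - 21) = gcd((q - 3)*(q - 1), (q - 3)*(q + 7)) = q - 3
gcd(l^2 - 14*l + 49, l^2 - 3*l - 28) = l - 7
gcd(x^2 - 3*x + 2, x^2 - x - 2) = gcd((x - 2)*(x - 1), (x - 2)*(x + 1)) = x - 2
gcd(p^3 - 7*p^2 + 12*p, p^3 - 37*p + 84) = p^2 - 7*p + 12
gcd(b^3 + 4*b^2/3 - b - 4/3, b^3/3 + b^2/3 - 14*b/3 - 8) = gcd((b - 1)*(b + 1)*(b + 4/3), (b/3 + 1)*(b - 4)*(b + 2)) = 1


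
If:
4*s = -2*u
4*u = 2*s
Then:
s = 0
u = 0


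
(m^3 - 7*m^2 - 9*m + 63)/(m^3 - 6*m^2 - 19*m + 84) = (m + 3)/(m + 4)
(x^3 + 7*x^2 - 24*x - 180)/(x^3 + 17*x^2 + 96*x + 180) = (x - 5)/(x + 5)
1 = 1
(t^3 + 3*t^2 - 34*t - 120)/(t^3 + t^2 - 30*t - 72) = (t + 5)/(t + 3)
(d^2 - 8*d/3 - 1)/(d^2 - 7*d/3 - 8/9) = 3*(d - 3)/(3*d - 8)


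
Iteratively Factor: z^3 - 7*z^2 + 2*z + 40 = (z - 4)*(z^2 - 3*z - 10) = (z - 4)*(z + 2)*(z - 5)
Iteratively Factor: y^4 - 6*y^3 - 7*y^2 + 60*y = (y - 5)*(y^3 - y^2 - 12*y) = y*(y - 5)*(y^2 - y - 12) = y*(y - 5)*(y + 3)*(y - 4)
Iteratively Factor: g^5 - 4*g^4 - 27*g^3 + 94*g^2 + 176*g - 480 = (g - 5)*(g^4 + g^3 - 22*g^2 - 16*g + 96) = (g - 5)*(g - 2)*(g^3 + 3*g^2 - 16*g - 48) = (g - 5)*(g - 2)*(g + 4)*(g^2 - g - 12) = (g - 5)*(g - 4)*(g - 2)*(g + 4)*(g + 3)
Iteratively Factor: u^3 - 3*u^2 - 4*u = (u - 4)*(u^2 + u) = (u - 4)*(u + 1)*(u)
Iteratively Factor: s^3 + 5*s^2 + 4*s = (s)*(s^2 + 5*s + 4) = s*(s + 4)*(s + 1)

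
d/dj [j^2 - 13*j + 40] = 2*j - 13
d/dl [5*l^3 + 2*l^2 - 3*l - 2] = 15*l^2 + 4*l - 3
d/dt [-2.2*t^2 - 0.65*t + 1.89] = -4.4*t - 0.65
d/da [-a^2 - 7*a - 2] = -2*a - 7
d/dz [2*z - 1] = 2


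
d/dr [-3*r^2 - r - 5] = -6*r - 1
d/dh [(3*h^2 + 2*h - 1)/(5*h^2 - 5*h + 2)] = (-25*h^2 + 22*h - 1)/(25*h^4 - 50*h^3 + 45*h^2 - 20*h + 4)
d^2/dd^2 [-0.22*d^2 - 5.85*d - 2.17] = -0.440000000000000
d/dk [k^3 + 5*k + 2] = 3*k^2 + 5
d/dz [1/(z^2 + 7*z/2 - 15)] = 2*(-4*z - 7)/(2*z^2 + 7*z - 30)^2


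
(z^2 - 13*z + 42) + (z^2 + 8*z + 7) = 2*z^2 - 5*z + 49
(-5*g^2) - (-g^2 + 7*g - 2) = -4*g^2 - 7*g + 2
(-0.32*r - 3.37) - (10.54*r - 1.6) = -10.86*r - 1.77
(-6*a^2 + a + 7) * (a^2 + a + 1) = -6*a^4 - 5*a^3 + 2*a^2 + 8*a + 7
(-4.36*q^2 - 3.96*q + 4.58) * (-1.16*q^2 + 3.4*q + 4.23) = 5.0576*q^4 - 10.2304*q^3 - 37.2196*q^2 - 1.1788*q + 19.3734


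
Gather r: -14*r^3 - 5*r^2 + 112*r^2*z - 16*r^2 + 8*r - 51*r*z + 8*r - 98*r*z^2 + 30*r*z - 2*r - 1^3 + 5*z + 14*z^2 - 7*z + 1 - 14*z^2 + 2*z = -14*r^3 + r^2*(112*z - 21) + r*(-98*z^2 - 21*z + 14)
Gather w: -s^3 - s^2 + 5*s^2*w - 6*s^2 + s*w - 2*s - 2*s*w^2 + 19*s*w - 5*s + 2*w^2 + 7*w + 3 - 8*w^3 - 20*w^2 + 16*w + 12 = -s^3 - 7*s^2 - 7*s - 8*w^3 + w^2*(-2*s - 18) + w*(5*s^2 + 20*s + 23) + 15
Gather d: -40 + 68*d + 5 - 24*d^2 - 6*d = -24*d^2 + 62*d - 35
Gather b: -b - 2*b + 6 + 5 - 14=-3*b - 3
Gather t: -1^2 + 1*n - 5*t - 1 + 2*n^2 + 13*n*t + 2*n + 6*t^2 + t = 2*n^2 + 3*n + 6*t^2 + t*(13*n - 4) - 2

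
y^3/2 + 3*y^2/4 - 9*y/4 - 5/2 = (y/2 + 1/2)*(y - 2)*(y + 5/2)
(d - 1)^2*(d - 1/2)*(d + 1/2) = d^4 - 2*d^3 + 3*d^2/4 + d/2 - 1/4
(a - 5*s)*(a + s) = a^2 - 4*a*s - 5*s^2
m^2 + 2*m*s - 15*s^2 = (m - 3*s)*(m + 5*s)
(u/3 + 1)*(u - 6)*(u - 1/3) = u^3/3 - 10*u^2/9 - 17*u/3 + 2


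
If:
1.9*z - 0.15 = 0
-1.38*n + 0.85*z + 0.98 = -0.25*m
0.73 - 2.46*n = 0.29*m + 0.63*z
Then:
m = -1.61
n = 0.47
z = 0.08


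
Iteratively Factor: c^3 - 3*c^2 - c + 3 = (c - 3)*(c^2 - 1) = (c - 3)*(c + 1)*(c - 1)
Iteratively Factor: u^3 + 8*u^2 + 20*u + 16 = (u + 2)*(u^2 + 6*u + 8) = (u + 2)^2*(u + 4)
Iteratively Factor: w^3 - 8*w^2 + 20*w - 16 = (w - 2)*(w^2 - 6*w + 8) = (w - 2)^2*(w - 4)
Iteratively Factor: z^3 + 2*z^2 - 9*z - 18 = (z + 2)*(z^2 - 9) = (z + 2)*(z + 3)*(z - 3)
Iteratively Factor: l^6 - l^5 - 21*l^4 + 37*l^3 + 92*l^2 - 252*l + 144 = (l + 4)*(l^5 - 5*l^4 - l^3 + 41*l^2 - 72*l + 36) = (l + 3)*(l + 4)*(l^4 - 8*l^3 + 23*l^2 - 28*l + 12) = (l - 3)*(l + 3)*(l + 4)*(l^3 - 5*l^2 + 8*l - 4) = (l - 3)*(l - 2)*(l + 3)*(l + 4)*(l^2 - 3*l + 2) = (l - 3)*(l - 2)*(l - 1)*(l + 3)*(l + 4)*(l - 2)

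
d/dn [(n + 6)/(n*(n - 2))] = (-n^2 - 12*n + 12)/(n^2*(n^2 - 4*n + 4))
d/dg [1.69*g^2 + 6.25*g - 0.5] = 3.38*g + 6.25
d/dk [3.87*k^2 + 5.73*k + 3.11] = 7.74*k + 5.73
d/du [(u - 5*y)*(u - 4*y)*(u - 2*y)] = 3*u^2 - 22*u*y + 38*y^2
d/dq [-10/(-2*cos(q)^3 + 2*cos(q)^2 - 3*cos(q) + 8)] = 10*(6*cos(q)^2 - 4*cos(q) + 3)*sin(q)/(-9*cos(q)/2 + cos(2*q) - cos(3*q)/2 + 9)^2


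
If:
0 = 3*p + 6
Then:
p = -2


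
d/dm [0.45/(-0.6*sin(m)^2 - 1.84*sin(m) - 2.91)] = (0.54*sin(m) + 0.828)*cos(m)/(0.6*sin(m)^2 + 1.84*sin(m) + 2.91)^2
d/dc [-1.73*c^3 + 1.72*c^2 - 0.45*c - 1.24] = -5.19*c^2 + 3.44*c - 0.45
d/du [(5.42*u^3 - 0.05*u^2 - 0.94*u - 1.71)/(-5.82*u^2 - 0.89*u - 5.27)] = (-31.5444*u^4 - 9.6476*u^3 - 91.1165*u^2 - 19.3774*u + 3.4319)/(33.8724*u^4 + 10.3596*u^3 + 62.1349*u^2 + 9.3806*u + 27.7729)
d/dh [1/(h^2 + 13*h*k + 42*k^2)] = (-2*h - 13*k)/(h^2 + 13*h*k + 42*k^2)^2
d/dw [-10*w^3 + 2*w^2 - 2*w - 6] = -30*w^2 + 4*w - 2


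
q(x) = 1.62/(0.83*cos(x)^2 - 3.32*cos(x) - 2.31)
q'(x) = 1.62*(1.66*sin(x)*cos(x) - 3.32*sin(x))/(0.83*cos(x)^2 - 3.32*cos(x) - 2.31)^2 = (2.6892*cos(x) - 5.3784)*sin(x)/(-0.83*cos(x)^2 + 3.32*cos(x) + 2.31)^2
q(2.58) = 1.48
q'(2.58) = -3.40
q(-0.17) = -0.34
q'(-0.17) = 0.02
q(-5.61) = -0.37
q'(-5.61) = -0.11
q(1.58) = -0.71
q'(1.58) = -1.04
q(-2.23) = 46.52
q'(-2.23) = 4578.96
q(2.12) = -4.62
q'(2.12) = -47.02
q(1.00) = -0.42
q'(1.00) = -0.22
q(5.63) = -0.37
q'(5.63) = 0.10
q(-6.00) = -0.34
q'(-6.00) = -0.03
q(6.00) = -0.34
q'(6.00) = 0.03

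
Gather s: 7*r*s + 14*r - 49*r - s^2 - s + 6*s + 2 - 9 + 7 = -35*r - s^2 + s*(7*r + 5)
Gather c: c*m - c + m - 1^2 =c*(m - 1) + m - 1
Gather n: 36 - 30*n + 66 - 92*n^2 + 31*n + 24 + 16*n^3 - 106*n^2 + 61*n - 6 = 16*n^3 - 198*n^2 + 62*n + 120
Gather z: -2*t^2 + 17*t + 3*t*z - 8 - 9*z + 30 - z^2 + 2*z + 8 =-2*t^2 + 17*t - z^2 + z*(3*t - 7) + 30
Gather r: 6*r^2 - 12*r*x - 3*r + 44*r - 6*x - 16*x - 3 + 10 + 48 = 6*r^2 + r*(41 - 12*x) - 22*x + 55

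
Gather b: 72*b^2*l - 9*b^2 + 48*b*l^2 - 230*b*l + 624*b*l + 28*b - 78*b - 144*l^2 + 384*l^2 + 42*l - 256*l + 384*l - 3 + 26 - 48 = b^2*(72*l - 9) + b*(48*l^2 + 394*l - 50) + 240*l^2 + 170*l - 25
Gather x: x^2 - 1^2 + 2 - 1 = x^2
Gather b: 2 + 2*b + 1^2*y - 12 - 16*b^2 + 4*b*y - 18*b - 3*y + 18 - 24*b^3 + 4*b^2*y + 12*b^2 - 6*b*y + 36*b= -24*b^3 + b^2*(4*y - 4) + b*(20 - 2*y) - 2*y + 8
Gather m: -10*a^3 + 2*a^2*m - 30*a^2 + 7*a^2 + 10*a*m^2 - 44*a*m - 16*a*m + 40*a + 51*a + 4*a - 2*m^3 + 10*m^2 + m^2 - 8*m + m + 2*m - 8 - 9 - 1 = -10*a^3 - 23*a^2 + 95*a - 2*m^3 + m^2*(10*a + 11) + m*(2*a^2 - 60*a - 5) - 18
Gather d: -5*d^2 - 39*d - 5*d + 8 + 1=-5*d^2 - 44*d + 9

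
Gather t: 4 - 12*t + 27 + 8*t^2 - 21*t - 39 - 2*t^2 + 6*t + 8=6*t^2 - 27*t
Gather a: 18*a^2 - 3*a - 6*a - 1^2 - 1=18*a^2 - 9*a - 2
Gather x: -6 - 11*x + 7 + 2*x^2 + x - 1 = 2*x^2 - 10*x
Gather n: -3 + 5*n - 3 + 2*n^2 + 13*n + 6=2*n^2 + 18*n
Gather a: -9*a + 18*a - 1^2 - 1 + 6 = 9*a + 4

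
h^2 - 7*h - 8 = (h - 8)*(h + 1)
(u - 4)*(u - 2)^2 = u^3 - 8*u^2 + 20*u - 16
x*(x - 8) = x^2 - 8*x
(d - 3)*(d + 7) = d^2 + 4*d - 21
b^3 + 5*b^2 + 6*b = b*(b + 2)*(b + 3)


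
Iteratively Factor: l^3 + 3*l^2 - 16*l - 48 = (l - 4)*(l^2 + 7*l + 12) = (l - 4)*(l + 4)*(l + 3)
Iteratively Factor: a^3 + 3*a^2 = (a)*(a^2 + 3*a) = a*(a + 3)*(a)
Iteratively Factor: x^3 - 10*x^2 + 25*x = (x - 5)*(x^2 - 5*x) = x*(x - 5)*(x - 5)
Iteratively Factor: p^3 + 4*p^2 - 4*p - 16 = (p + 2)*(p^2 + 2*p - 8) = (p - 2)*(p + 2)*(p + 4)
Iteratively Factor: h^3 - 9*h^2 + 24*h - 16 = (h - 1)*(h^2 - 8*h + 16) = (h - 4)*(h - 1)*(h - 4)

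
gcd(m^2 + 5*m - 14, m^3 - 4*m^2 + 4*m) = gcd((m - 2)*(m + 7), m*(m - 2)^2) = m - 2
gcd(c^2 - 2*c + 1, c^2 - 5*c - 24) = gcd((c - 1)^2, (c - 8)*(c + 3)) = 1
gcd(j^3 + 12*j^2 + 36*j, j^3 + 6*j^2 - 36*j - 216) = j^2 + 12*j + 36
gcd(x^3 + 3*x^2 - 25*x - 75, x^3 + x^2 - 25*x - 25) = x^2 - 25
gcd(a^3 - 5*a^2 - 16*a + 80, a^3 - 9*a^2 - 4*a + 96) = a - 4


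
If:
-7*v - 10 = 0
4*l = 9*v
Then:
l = -45/14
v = -10/7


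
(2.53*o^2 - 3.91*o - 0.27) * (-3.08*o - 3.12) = -7.7924*o^3 + 4.1492*o^2 + 13.0308*o + 0.8424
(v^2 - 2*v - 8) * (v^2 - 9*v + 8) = v^4 - 11*v^3 + 18*v^2 + 56*v - 64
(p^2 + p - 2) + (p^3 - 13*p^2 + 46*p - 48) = p^3 - 12*p^2 + 47*p - 50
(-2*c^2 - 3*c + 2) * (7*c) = -14*c^3 - 21*c^2 + 14*c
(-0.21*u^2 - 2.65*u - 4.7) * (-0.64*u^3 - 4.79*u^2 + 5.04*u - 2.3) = 0.1344*u^5 + 2.7019*u^4 + 14.6431*u^3 + 9.64*u^2 - 17.593*u + 10.81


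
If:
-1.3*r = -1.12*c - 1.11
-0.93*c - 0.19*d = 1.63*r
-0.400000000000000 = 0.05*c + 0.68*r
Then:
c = -1.54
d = 11.62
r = -0.47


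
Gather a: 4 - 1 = 3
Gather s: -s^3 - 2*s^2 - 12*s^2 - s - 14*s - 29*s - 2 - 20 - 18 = -s^3 - 14*s^2 - 44*s - 40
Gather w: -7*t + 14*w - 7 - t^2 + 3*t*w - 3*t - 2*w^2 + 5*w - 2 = -t^2 - 10*t - 2*w^2 + w*(3*t + 19) - 9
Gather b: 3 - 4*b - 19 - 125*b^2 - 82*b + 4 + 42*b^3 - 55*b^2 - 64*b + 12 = 42*b^3 - 180*b^2 - 150*b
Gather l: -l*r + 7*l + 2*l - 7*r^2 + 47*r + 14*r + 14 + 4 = l*(9 - r) - 7*r^2 + 61*r + 18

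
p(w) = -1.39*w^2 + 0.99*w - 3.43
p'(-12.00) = 34.35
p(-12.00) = -215.47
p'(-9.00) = 26.01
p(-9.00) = -124.93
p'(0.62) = -0.73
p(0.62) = -3.35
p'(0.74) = -1.07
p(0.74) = -3.46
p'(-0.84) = 3.33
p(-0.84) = -5.24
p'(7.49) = -19.83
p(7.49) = -73.99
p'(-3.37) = 10.36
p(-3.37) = -22.55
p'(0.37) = -0.04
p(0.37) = -3.25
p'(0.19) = 0.46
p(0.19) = -3.29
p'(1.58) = -3.40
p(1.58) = -5.34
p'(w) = 0.99 - 2.78*w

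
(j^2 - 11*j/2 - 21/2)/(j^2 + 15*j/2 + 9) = (j - 7)/(j + 6)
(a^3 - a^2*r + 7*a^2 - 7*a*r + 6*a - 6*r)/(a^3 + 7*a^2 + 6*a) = (a - r)/a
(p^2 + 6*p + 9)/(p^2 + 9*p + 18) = (p + 3)/(p + 6)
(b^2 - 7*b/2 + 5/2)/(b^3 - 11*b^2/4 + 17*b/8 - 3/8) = 4*(2*b - 5)/(8*b^2 - 14*b + 3)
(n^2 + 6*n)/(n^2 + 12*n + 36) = n/(n + 6)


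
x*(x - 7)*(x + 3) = x^3 - 4*x^2 - 21*x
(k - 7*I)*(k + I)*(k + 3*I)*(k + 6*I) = k^4 + 3*I*k^3 + 43*k^2 + 171*I*k - 126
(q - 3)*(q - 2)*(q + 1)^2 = q^4 - 3*q^3 - 3*q^2 + 7*q + 6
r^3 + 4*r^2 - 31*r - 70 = (r - 5)*(r + 2)*(r + 7)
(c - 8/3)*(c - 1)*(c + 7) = c^3 + 10*c^2/3 - 23*c + 56/3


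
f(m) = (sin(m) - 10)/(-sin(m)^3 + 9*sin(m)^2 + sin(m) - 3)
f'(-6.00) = 12.53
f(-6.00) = 4.77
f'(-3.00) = 2.17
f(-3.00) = 3.43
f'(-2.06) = 5.92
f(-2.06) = -2.85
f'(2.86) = -12.37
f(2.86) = 4.75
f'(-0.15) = -2.37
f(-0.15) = 3.45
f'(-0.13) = -1.90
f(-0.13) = 3.40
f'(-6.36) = -0.77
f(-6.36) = 3.33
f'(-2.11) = 7.88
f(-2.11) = -3.19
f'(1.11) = 3.18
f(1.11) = -2.07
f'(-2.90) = 5.07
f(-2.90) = 3.78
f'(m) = (sin(m) - 10)*(3*sin(m)^2*cos(m) - 18*sin(m)*cos(m) - cos(m))/(-sin(m)^3 + 9*sin(m)^2 + sin(m) - 3)^2 + cos(m)/(-sin(m)^3 + 9*sin(m)^2 + sin(m) - 3) = (2*sin(m)^3 - 39*sin(m)^2 + 180*sin(m) + 7)*cos(m)/(-sin(m)*cos(m)^2 + 9*cos(m)^2 - 6)^2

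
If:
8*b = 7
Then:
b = 7/8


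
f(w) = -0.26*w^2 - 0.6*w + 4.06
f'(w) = -0.52*w - 0.6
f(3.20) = -0.52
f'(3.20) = -2.26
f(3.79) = -1.95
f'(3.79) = -2.57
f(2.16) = 1.55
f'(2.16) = -1.72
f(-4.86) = 0.83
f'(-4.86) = 1.93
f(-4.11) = 2.13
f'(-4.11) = 1.54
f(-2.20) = 4.12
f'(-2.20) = 0.54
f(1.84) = 2.08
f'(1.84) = -1.56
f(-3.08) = 3.44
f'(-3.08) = 1.00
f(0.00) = 4.06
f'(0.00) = -0.60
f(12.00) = -40.58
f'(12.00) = -6.84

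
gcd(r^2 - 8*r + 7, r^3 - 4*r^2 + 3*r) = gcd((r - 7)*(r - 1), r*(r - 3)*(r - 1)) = r - 1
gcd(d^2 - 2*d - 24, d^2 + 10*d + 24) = d + 4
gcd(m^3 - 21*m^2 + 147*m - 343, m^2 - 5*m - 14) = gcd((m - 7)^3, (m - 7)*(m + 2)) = m - 7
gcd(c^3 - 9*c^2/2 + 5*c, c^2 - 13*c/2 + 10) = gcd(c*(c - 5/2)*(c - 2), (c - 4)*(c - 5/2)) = c - 5/2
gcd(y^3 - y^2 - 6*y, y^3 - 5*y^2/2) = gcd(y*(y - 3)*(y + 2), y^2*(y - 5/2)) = y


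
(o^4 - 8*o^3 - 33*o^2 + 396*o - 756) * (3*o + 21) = 3*o^5 - 3*o^4 - 267*o^3 + 495*o^2 + 6048*o - 15876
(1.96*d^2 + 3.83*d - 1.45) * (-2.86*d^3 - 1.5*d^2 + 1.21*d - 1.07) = -5.6056*d^5 - 13.8938*d^4 + 0.773599999999999*d^3 + 4.7121*d^2 - 5.8526*d + 1.5515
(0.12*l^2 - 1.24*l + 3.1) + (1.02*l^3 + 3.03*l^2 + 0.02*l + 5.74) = 1.02*l^3 + 3.15*l^2 - 1.22*l + 8.84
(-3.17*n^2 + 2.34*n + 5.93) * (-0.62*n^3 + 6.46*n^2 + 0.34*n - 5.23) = 1.9654*n^5 - 21.929*n^4 + 10.362*n^3 + 55.6825*n^2 - 10.222*n - 31.0139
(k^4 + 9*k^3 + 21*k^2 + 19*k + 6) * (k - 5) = k^5 + 4*k^4 - 24*k^3 - 86*k^2 - 89*k - 30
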